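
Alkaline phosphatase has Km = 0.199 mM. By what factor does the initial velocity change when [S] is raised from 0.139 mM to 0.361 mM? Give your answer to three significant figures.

1.57

The fractional saturations are [S]/(Km+[S]) = 0.139/0.3380 = 0.4112 and 0.361/0.5600 = 0.6446.
v₂/v₁ is just their ratio: 0.6446/0.4112 = 1.57.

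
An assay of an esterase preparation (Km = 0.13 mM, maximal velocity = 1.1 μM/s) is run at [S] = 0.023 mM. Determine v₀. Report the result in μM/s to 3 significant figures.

0.165 μM/s

[S]/(Km+[S]) = 0.023/0.1530 = 0.1503, the fractional saturation.
v = 0.1503 × Vmax = 0.1503 × 1.1 = 0.165 μM/s.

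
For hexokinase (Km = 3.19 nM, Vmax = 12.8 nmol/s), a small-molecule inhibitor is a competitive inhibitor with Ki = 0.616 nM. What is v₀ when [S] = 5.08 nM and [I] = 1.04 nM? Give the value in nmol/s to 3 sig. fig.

4.76 nmol/s

α = 1 + [I]/Ki = 1 + 1.04/0.616 = 2.688.
For a competitive inhibitor, Vmax is unchanged and the apparent Km becomes α·Km: Km,app = 8.58 nM, Vmax,app = 12.8 nmol/s.
v = Vmax,app·[S]/(Km,app + [S]) = 12.8 × 5.08/(8.58 + 5.08) = 4.76 nmol/s.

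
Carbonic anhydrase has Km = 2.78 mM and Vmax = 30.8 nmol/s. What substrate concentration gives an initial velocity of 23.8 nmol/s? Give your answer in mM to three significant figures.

9.45 mM

Rearranging v = Vmax[S]/(Km+[S]) gives [S] = Km·v/(Vmax − v).
[S] = 2.78 × 23.8 / (30.8 − 23.8) = 66.16/7.000 = 9.45 mM.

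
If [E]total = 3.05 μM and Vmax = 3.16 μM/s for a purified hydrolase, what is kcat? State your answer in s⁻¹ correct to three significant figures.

1.04 s⁻¹

kcat = Vmax/[E]total = 3.16 μM/s / 3.05 μM = 1.04 s⁻¹.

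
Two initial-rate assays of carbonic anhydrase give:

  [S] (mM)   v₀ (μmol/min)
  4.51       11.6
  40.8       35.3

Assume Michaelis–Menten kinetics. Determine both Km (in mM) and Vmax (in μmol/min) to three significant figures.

Km = 13.9 mM; Vmax = 47.3 μmol/min

From v = Vmax[S]/(Km+[S]), each point gives Vmax = v(Km+[S])/[S].
Equating: 11.6(Km+4.51)/4.51 = 35.3(Km+40.8)/40.8.
2.572·Km + 11.6 = 0.8652·Km + 35.3, so (2.572 − 0.8652)·Km = 35.3 − 11.6.
Km = 23.70/1.707 = 13.9 mM; then Vmax = 11.6(13.9+4.51)/4.51 = 47.3 μmol/min.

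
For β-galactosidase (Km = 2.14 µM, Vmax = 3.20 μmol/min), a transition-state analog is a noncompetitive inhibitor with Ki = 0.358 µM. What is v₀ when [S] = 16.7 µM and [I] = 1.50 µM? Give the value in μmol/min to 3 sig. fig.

With α = 1 + [I]/Ki = 1 + 1.50/0.358 = 5.190, the noncompetitive rate law is v = (Vmax/α)·[S] / (Km + [S]).
v = (3.20/5.190)×16.7 / (2.14 + 16.7) = 10.30/18.84 = 0.547 μmol/min.

0.547 μmol/min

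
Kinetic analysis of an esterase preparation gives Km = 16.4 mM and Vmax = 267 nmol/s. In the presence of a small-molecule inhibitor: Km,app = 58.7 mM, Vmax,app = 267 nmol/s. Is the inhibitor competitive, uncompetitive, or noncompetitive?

competitive

Km increases (16.4 → 58.7 mM) while Vmax is unchanged — the hallmark of competitive inhibition.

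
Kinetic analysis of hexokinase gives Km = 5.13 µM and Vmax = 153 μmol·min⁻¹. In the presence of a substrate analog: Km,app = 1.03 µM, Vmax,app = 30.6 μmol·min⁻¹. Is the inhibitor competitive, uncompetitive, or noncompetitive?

uncompetitive

Both Km and Vmax decrease by the same factor (~5.00-fold) — characteristic of uncompetitive inhibition.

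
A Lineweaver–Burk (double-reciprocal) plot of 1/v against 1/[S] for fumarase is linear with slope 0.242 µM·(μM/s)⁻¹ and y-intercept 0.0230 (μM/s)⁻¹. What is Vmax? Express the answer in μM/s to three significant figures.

43.5 μM/s

The y-intercept of a Lineweaver–Burk plot equals 1/Vmax, so Vmax = 1/0.0230 = 43.5 μM/s.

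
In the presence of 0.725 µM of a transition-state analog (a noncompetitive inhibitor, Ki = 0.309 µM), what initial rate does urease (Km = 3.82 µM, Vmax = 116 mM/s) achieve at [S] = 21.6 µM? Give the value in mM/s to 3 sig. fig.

α = 1 + [I]/Ki = 1 + 0.725/0.309 = 3.346.
For a noncompetitive inhibitor, Vmax is reduced to Vmax/α while Km is unchanged: Km,app = 3.82 µM, Vmax,app = 34.7 mM/s.
v = Vmax,app·[S]/(Km,app + [S]) = 34.7 × 21.6/(3.82 + 21.6) = 29.5 mM/s.

29.5 mM/s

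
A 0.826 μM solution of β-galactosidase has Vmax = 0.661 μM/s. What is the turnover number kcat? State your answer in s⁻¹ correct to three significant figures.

0.800 s⁻¹

kcat = Vmax/[E]total = 0.661 μM/s / 0.826 μM = 0.800 s⁻¹.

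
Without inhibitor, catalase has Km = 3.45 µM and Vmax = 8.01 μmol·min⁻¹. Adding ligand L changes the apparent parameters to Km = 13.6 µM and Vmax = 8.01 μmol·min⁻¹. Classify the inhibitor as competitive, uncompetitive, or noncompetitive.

competitive

Km increases (3.45 → 13.6 µM) while Vmax is unchanged — the hallmark of competitive inhibition.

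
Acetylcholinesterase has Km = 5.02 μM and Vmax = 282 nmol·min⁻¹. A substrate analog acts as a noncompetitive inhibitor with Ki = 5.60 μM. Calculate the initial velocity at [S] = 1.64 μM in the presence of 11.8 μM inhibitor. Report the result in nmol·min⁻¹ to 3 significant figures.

With α = 1 + [I]/Ki = 1 + 11.8/5.60 = 3.107, the noncompetitive rate law is v = (Vmax/α)·[S] / (Km + [S]).
v = (282/3.107)×1.64 / (5.02 + 1.64) = 148.8/6.660 = 22.3 nmol·min⁻¹.

22.3 nmol·min⁻¹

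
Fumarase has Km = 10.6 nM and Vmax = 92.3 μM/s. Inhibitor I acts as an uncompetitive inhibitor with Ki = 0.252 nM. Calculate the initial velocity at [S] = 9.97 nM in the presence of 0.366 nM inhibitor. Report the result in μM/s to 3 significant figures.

α = 1 + [I]/Ki = 1 + 0.366/0.252 = 2.452.
For an uncompetitive inhibitor, both parameters are divided by α, giving Vmax/α and Km/α: Km,app = 4.32 nM, Vmax,app = 37.6 μM/s.
v = Vmax,app·[S]/(Km,app + [S]) = 37.6 × 9.97/(4.32 + 9.97) = 26.3 μM/s.

26.3 μM/s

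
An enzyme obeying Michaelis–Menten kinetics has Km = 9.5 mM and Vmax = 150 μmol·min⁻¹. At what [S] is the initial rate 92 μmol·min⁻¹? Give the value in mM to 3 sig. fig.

15.1 mM

The required fractional saturation is v/Vmax = 92/150 = 0.6133.
Then [S]/(Km+[S]) = 0.6133 ⇒ [S] = 9.5 × 0.6133/(1 − 0.6133) = 15.1 mM.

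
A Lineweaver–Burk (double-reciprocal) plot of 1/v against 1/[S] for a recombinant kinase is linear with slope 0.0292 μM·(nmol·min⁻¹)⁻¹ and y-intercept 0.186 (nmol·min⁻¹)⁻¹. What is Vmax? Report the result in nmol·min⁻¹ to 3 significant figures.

The y-intercept of a Lineweaver–Burk plot equals 1/Vmax, so Vmax = 1/0.186 = 5.38 nmol·min⁻¹.

5.38 nmol·min⁻¹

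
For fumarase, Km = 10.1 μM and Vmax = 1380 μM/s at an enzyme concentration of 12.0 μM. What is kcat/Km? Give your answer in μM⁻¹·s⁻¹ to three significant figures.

kcat = Vmax/[E]total = 1380/12.0 = 115 s⁻¹.
kcat/Km = 115/10.1 = 11.4 μM⁻¹·s⁻¹.

11.4 μM⁻¹·s⁻¹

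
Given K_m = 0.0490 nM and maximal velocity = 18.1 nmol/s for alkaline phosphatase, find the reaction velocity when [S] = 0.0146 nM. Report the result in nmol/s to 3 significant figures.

4.16 nmol/s

v = Vmax·[S]/(Km + [S]) = 18.1 × 0.0146 / (0.0490 + 0.0146)
  = 0.2643 / 0.06360 = 4.16 nmol/s.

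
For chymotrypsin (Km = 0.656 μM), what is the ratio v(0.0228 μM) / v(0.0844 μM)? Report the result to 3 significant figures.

The fractional saturations are [S]/(Km+[S]) = 0.0844/0.7404 = 0.1140 and 0.0228/0.6788 = 0.03359.
v₂/v₁ is just their ratio: 0.03359/0.1140 = 0.295.

0.295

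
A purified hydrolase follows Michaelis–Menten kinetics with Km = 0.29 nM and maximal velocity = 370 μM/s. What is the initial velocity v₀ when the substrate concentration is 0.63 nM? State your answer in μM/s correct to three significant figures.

v = Vmax·[S]/(Km + [S]) = 370 × 0.63 / (0.29 + 0.63)
  = 233.1 / 0.9200 = 253 μM/s.

253 μM/s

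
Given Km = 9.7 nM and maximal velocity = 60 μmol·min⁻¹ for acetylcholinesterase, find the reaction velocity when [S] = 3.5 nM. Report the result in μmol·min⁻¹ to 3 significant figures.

v = Vmax·[S]/(Km + [S]) = 60 × 3.5 / (9.7 + 3.5)
  = 210.0 / 13.20 = 15.9 μmol·min⁻¹.

15.9 μmol·min⁻¹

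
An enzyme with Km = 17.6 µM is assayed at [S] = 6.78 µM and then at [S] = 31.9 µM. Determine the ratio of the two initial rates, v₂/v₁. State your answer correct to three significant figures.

Since Vmax cancels, v₂/v₁ = [S]₂(Km+[S]₁) / [S]₁(Km+[S]₂).
= 31.9×(17.6+6.78) / (6.78×(17.6+31.9)) = 777.7/335.6 = 2.32.

2.32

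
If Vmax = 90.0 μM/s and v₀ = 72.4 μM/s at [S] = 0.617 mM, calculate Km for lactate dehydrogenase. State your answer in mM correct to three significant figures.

v/Vmax = 72.4/90.0 = 0.8044 = [S]/(Km+[S]).
So Km + [S] = [S]/0.8044 = 0.7670 mM, giving Km = 0.7670 − 0.617 = 0.150 mM.

0.150 mM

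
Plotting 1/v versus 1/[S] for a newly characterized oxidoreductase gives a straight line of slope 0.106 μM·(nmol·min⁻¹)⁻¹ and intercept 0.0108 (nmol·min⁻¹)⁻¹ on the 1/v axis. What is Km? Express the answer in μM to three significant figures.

9.81 μM

y-intercept = 1/Vmax ⇒ Vmax = 92.6 nmol·min⁻¹; slope = Km/Vmax ⇒ Km = slope × Vmax.
Km = 0.106 × 92.6 = 9.81 μM.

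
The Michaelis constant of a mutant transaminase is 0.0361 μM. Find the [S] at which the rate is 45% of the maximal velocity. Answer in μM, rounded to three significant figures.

0.0295 μM

v/Vmax = [S]/(Km+[S]) = 0.45, so [S] = Km·0.45/(1 − 0.45) = 0.0361 × 0.8182.
[S] = 0.0295 μM.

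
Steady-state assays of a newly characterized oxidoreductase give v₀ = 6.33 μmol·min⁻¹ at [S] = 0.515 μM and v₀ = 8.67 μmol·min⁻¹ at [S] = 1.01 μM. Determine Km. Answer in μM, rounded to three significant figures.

In reciprocal form, 1/v = (Km/Vmax)·(1/[S]) + 1/Vmax. The two points give (1/[S], 1/v) = (1.942, 0.1580) and (0.9901, 0.1153).
Slope = (0.1580 − 0.1153)/(1.942 − 0.9901) = 0.04480; intercept = 0.1580 − 0.04480×1.942 = 0.07098.
Vmax = 1/intercept = 14.1 μmol·min⁻¹; Km = slope × Vmax = 0.04480 × 14.1 = 0.631 μM.

0.631 μM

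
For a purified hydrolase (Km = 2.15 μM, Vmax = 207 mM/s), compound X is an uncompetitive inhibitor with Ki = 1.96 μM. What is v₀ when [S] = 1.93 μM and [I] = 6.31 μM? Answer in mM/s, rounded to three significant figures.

α = 1 + [I]/Ki = 1 + 6.31/1.96 = 4.219.
For an uncompetitive inhibitor, both parameters are divided by α, giving Vmax/α and Km/α: Km,app = 0.510 μM, Vmax,app = 49.1 mM/s.
v = Vmax,app·[S]/(Km,app + [S]) = 49.1 × 1.93/(0.510 + 1.93) = 38.8 mM/s.

38.8 mM/s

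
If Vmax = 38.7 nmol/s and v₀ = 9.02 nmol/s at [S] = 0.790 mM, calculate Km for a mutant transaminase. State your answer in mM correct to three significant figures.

2.60 mM

From v = Vmax[S]/(Km+[S]), Km = [S](Vmax − v)/v.
Km = 0.790 × (38.7 − 9.02) / 9.02 = 23.45/9.02 = 2.60 mM.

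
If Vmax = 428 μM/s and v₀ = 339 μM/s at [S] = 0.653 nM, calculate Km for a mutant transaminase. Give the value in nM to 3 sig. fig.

0.171 nM

From v = Vmax[S]/(Km+[S]), Km = [S](Vmax − v)/v.
Km = 0.653 × (428 − 339) / 339 = 58.12/339 = 0.171 nM.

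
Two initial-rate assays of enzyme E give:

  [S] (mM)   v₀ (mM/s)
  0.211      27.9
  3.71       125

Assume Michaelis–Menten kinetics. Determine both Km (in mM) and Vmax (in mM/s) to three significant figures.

From v = Vmax[S]/(Km+[S]), each point gives Vmax = v(Km+[S])/[S].
Equating: 27.9(Km+0.211)/0.211 = 125(Km+3.71)/3.71.
132.2·Km + 27.9 = 33.69·Km + 125, so (132.2 − 33.69)·Km = 125 − 27.9.
Km = 97.10/98.53 = 0.985 mM; then Vmax = 27.9(0.985+0.211)/0.211 = 158 mM/s.

Km = 0.985 mM; Vmax = 158 mM/s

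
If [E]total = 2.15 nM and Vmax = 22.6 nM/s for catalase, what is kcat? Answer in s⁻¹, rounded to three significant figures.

kcat = Vmax/[E]total = 22.6 nM/s / 2.15 nM = 10.5 s⁻¹.

10.5 s⁻¹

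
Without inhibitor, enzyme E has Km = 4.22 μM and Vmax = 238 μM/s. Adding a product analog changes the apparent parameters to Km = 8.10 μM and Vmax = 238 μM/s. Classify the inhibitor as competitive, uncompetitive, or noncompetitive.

Km increases (4.22 → 8.10 μM) while Vmax is unchanged — the hallmark of competitive inhibition.

competitive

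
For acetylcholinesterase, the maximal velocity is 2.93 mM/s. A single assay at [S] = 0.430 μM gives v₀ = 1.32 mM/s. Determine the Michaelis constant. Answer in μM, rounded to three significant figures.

0.524 μM

v/Vmax = 1.32/2.93 = 0.4505 = [S]/(Km+[S]).
So Km + [S] = [S]/0.4505 = 0.9545 μM, giving Km = 0.9545 − 0.430 = 0.524 μM.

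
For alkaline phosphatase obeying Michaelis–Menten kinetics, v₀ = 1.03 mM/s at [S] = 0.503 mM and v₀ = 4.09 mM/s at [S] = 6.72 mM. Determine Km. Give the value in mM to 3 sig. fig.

2.13 mM

From v = Vmax[S]/(Km+[S]), each point gives Vmax = v(Km+[S])/[S].
Equating: 1.03(Km+0.503)/0.503 = 4.09(Km+6.72)/6.72.
2.048·Km + 1.03 = 0.6086·Km + 4.09, so (2.048 − 0.6086)·Km = 4.09 − 1.03.
Km = 3.060/1.439 = 2.13 mM; then Vmax = 1.03(2.13+0.503)/0.503 = 5.38 mM/s.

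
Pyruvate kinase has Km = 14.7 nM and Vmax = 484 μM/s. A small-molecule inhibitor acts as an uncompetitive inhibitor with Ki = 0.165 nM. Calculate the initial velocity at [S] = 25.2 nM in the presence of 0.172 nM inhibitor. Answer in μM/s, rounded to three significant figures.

With α = 1 + [I]/Ki = 1 + 0.172/0.165 = 2.042, the uncompetitive rate law is v = (Vmax/α)·[S] / (Km/α + [S]).
v = (484/2.042)×25.2 / (14.7/2.042 + 25.2) = 5972/32.40 = 184 μM/s.

184 μM/s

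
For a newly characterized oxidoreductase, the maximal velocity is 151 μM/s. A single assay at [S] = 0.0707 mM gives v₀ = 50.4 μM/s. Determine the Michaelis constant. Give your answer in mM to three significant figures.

v/Vmax = 50.4/151 = 0.3338 = [S]/(Km+[S]).
So Km + [S] = [S]/0.3338 = 0.2118 mM, giving Km = 0.2118 − 0.0707 = 0.141 mM.

0.141 mM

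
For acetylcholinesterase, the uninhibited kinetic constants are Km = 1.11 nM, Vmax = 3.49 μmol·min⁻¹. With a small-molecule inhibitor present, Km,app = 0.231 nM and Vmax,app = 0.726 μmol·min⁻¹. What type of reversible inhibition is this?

uncompetitive

Both Km and Vmax decrease by the same factor (~4.81-fold) — characteristic of uncompetitive inhibition.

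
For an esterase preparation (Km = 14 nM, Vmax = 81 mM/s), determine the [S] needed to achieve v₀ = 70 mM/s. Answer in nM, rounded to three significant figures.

89.1 nM

The required fractional saturation is v/Vmax = 70/81 = 0.8642.
Then [S]/(Km+[S]) = 0.8642 ⇒ [S] = 14 × 0.8642/(1 − 0.8642) = 89.1 nM.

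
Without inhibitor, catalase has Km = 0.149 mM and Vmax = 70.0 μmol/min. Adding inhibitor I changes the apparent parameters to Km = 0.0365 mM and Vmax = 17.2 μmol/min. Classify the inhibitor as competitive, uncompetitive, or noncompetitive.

uncompetitive

Both Km and Vmax decrease by the same factor (~4.08-fold) — characteristic of uncompetitive inhibition.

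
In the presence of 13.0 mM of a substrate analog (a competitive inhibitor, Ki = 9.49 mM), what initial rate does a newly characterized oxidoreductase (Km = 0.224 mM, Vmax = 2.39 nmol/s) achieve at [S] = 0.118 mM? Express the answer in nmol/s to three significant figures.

0.435 nmol/s

α = 1 + [I]/Ki = 1 + 13.0/9.49 = 2.370.
For a competitive inhibitor, Vmax is unchanged and the apparent Km becomes α·Km: Km,app = 0.531 mM, Vmax,app = 2.39 nmol/s.
v = Vmax,app·[S]/(Km,app + [S]) = 2.39 × 0.118/(0.531 + 0.118) = 0.435 nmol/s.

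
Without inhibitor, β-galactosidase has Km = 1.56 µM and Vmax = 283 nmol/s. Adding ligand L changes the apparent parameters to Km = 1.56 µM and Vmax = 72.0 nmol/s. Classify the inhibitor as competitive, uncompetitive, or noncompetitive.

noncompetitive

Vmax decreases (283 → 72.0 nmol/s) while Km is unchanged — pure noncompetitive inhibition.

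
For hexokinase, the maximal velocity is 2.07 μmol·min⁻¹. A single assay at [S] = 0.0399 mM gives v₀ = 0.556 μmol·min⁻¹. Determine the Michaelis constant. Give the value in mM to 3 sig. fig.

From v = Vmax[S]/(Km+[S]), Km = [S](Vmax − v)/v.
Km = 0.0399 × (2.07 − 0.556) / 0.556 = 0.06041/0.556 = 0.109 mM.

0.109 mM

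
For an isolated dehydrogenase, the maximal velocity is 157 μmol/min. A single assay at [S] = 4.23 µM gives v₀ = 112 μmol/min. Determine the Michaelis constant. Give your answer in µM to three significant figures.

v/Vmax = 112/157 = 0.7134 = [S]/(Km+[S]).
So Km + [S] = [S]/0.7134 = 5.930 µM, giving Km = 5.930 − 4.23 = 1.70 µM.

1.70 µM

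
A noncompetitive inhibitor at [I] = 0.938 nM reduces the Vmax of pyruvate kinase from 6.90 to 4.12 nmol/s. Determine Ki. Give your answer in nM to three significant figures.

1.39 nM

Noncompetitive: Vmax,app = Vmax/α with α = 1 + [I]/Ki.
α = Vmax/Vmax,app = 6.90/4.12 = 1.675.
Since α = 1 + [I]/Ki, [I]/Ki = 1.675 − 1 = 0.6748 and Ki = 0.938/0.6748 = 1.39 nM.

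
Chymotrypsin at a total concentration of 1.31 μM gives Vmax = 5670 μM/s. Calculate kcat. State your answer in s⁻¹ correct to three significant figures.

kcat = Vmax/[E]total = 5670 μM/s / 1.31 μM = 4330 s⁻¹.

4330 s⁻¹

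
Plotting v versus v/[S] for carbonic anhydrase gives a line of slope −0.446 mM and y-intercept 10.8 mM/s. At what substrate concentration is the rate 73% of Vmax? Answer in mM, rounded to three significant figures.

The Eadie–Hofstee slope gives Km = 0.446 mM (slope = −Km).
v/Vmax = [S]/(Km+[S]) = 0.73 ⇒ [S] = Km·0.73/(1−0.73) = 0.446 × 2.704 = 1.21 mM.

1.21 mM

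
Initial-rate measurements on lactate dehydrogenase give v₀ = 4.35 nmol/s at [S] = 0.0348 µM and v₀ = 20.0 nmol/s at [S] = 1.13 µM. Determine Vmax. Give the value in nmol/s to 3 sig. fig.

In reciprocal form, 1/v = (Km/Vmax)·(1/[S]) + 1/Vmax. The two points give (1/[S], 1/v) = (28.74, 0.2299) and (0.8850, 0.05000).
Slope = (0.2299 − 0.05000)/(28.74 − 0.8850) = 0.006459; intercept = 0.2299 − 0.006459×28.74 = 0.04428.
Vmax = 1/intercept = 22.6 nmol/s; Km = slope × Vmax = 0.006459 × 22.6 = 0.146 µM.

22.6 nmol/s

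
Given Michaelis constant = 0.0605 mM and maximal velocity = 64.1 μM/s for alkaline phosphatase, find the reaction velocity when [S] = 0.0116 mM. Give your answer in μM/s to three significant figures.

10.3 μM/s

v = Vmax·[S]/(Km + [S]) = 64.1 × 0.0116 / (0.0605 + 0.0116)
  = 0.7436 / 0.07210 = 10.3 μM/s.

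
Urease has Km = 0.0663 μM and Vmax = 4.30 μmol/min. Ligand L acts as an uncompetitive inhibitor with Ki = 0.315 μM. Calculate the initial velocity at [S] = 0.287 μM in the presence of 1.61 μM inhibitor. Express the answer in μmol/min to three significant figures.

0.678 μmol/min

α = 1 + [I]/Ki = 1 + 1.61/0.315 = 6.111.
For an uncompetitive inhibitor, both parameters are divided by α, giving Vmax/α and Km/α: Km,app = 0.0108 μM, Vmax,app = 0.704 μmol/min.
v = Vmax,app·[S]/(Km,app + [S]) = 0.704 × 0.287/(0.0108 + 0.287) = 0.678 μmol/min.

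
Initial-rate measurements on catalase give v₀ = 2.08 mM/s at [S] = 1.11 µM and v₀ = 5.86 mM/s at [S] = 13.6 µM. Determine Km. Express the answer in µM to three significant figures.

2.62 µM

In reciprocal form, 1/v = (Km/Vmax)·(1/[S]) + 1/Vmax. The two points give (1/[S], 1/v) = (0.9009, 0.4808) and (0.07353, 0.1706).
Slope = (0.4808 − 0.1706)/(0.9009 − 0.07353) = 0.3748; intercept = 0.4808 − 0.3748×0.9009 = 0.1431.
Vmax = 1/intercept = 6.99 mM/s; Km = slope × Vmax = 0.3748 × 6.99 = 2.62 µM.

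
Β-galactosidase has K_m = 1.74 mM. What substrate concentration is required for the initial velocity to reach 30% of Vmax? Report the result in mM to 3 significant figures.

0.746 mM

v/Vmax = [S]/(Km+[S]) = 0.3, so [S] = Km·0.3/(1 − 0.3) = 1.74 × 0.4286.
[S] = 0.746 mM.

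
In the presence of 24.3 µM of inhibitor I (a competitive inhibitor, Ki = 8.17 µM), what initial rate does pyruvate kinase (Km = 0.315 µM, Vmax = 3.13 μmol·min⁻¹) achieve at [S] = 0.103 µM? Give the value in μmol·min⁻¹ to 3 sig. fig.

0.238 μmol·min⁻¹

α = 1 + [I]/Ki = 1 + 24.3/8.17 = 3.974.
For a competitive inhibitor, Vmax is unchanged and the apparent Km becomes α·Km: Km,app = 1.25 µM, Vmax,app = 3.13 μmol·min⁻¹.
v = Vmax,app·[S]/(Km,app + [S]) = 3.13 × 0.103/(1.25 + 0.103) = 0.238 μmol·min⁻¹.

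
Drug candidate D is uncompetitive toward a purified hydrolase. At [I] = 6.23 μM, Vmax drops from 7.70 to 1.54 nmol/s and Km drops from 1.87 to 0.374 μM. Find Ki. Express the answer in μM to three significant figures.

1.56 μM

Uncompetitive: Vmax,app = Vmax/α (and Km,app = Km/α) with α = 1 + [I]/Ki.
α = Vmax/Vmax,app = 7.70/1.54 = 5.000.
Since α = 1 + [I]/Ki, [I]/Ki = 5.000 − 1 = 4.000 and Ki = 6.23/4.000 = 1.56 μM.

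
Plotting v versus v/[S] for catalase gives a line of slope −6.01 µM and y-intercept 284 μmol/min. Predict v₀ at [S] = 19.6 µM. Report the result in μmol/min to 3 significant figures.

217 μmol/min

In the Eadie–Hofstee form v = Vmax − Km·(v/[S]), the slope is −Km and the intercept is Vmax, so Km = 6.01 µM and Vmax = 284 μmol/min.
v = 284 × 19.6/(6.01 + 19.6) = 217 μmol/min.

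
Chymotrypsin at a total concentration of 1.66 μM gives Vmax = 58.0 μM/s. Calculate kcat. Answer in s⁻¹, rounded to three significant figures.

34.9 s⁻¹

kcat = Vmax/[E]total = 58.0 μM/s / 1.66 μM = 34.9 s⁻¹.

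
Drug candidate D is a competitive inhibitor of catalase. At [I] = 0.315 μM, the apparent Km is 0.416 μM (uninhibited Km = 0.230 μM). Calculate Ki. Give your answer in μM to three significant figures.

0.390 μM

Competitive: Km,app = α·Km with α = 1 + [I]/Ki.
α = Km,app/Km = 0.416/0.230 = 1.809.
Ki = [I]/(α − 1) = 0.315/0.8087 = 0.390 μM.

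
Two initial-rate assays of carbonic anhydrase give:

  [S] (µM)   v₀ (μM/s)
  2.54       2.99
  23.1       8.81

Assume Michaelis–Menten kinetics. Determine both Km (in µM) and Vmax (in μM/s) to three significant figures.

Km = 7.31 µM; Vmax = 11.6 μM/s

In reciprocal form, 1/v = (Km/Vmax)·(1/[S]) + 1/Vmax. The two points give (1/[S], 1/v) = (0.3937, 0.3344) and (0.04329, 0.1135).
Slope = (0.3344 − 0.1135)/(0.3937 − 0.04329) = 0.6305; intercept = 0.3344 − 0.6305×0.3937 = 0.08621.
Vmax = 1/intercept = 11.6 μM/s; Km = slope × Vmax = 0.6305 × 11.6 = 7.31 µM.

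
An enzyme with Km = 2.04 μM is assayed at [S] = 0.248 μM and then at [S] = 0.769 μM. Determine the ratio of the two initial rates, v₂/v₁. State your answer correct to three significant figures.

The fractional saturations are [S]/(Km+[S]) = 0.248/2.288 = 0.1084 and 0.769/2.809 = 0.2738.
v₂/v₁ is just their ratio: 0.2738/0.1084 = 2.53.

2.53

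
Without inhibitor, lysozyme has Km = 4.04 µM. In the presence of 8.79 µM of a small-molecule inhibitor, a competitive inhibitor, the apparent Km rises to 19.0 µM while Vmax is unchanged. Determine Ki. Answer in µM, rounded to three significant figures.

Competitive: Km,app = α·Km with α = 1 + [I]/Ki.
α = Km,app/Km = 19.0/4.04 = 4.703.
Since α = 1 + [I]/Ki, [I]/Ki = 4.703 − 1 = 3.703 and Ki = 8.79/3.703 = 2.37 µM.

2.37 µM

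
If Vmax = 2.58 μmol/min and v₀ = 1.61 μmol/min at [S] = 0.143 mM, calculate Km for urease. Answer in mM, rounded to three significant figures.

0.0862 mM

v/Vmax = 1.61/2.58 = 0.6240 = [S]/(Km+[S]).
So Km + [S] = [S]/0.6240 = 0.2292 mM, giving Km = 0.2292 − 0.143 = 0.0862 mM.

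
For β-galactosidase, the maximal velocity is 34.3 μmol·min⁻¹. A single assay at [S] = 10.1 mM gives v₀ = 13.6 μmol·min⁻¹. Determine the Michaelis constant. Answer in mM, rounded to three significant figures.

15.4 mM

v/Vmax = 13.6/34.3 = 0.3965 = [S]/(Km+[S]).
So Km + [S] = [S]/0.3965 = 25.47 mM, giving Km = 25.47 − 10.1 = 15.4 mM.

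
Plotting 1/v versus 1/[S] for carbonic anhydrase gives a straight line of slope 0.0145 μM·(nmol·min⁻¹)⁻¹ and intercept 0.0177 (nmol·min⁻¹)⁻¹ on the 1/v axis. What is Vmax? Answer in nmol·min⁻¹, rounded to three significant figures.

56.5 nmol·min⁻¹

The y-intercept of a Lineweaver–Burk plot equals 1/Vmax, so Vmax = 1/0.0177 = 56.5 nmol·min⁻¹.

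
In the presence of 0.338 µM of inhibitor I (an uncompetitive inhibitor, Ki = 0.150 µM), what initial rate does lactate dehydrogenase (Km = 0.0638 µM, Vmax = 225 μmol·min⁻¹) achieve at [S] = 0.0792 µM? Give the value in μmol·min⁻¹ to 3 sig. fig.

α = 1 + [I]/Ki = 1 + 0.338/0.150 = 3.253.
For an uncompetitive inhibitor, both parameters are divided by α, giving Vmax/α and Km/α: Km,app = 0.0196 µM, Vmax,app = 69.2 μmol·min⁻¹.
v = Vmax,app·[S]/(Km,app + [S]) = 69.2 × 0.0792/(0.0196 + 0.0792) = 55.4 μmol·min⁻¹.

55.4 μmol·min⁻¹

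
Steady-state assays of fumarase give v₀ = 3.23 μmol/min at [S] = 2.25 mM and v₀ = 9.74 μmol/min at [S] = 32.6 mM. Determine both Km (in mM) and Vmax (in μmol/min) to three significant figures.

From v = Vmax[S]/(Km+[S]), each point gives Vmax = v(Km+[S])/[S].
Equating: 3.23(Km+2.25)/2.25 = 9.74(Km+32.6)/32.6.
1.436·Km + 3.23 = 0.2988·Km + 9.74, so (1.436 − 0.2988)·Km = 9.74 − 3.23.
Km = 6.510/1.137 = 5.73 mM; then Vmax = 3.23(5.73+2.25)/2.25 = 11.5 μmol/min.

Km = 5.73 mM; Vmax = 11.5 μmol/min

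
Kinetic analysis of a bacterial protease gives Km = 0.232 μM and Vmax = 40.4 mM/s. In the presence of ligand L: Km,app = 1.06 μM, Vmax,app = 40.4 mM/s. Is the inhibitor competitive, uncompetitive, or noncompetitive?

Km increases (0.232 → 1.06 μM) while Vmax is unchanged — the hallmark of competitive inhibition.

competitive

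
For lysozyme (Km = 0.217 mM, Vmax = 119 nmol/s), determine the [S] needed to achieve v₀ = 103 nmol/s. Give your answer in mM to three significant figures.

1.40 mM

Rearranging v = Vmax[S]/(Km+[S]) gives [S] = Km·v/(Vmax − v).
[S] = 0.217 × 103 / (119 − 103) = 22.35/16.00 = 1.40 mM.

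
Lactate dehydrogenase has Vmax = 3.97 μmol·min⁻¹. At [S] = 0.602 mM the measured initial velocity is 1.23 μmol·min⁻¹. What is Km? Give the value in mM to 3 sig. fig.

From v = Vmax[S]/(Km+[S]), Km = [S](Vmax − v)/v.
Km = 0.602 × (3.97 − 1.23) / 1.23 = 1.649/1.23 = 1.34 mM.

1.34 mM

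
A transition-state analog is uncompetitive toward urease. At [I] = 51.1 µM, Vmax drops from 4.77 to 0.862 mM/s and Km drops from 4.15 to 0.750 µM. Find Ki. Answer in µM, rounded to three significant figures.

Uncompetitive: Vmax,app = Vmax/α (and Km,app = Km/α) with α = 1 + [I]/Ki.
α = Vmax/Vmax,app = 4.77/0.862 = 5.534.
Since α = 1 + [I]/Ki, [I]/Ki = 5.534 − 1 = 4.534 and Ki = 51.1/4.534 = 11.3 µM.

11.3 µM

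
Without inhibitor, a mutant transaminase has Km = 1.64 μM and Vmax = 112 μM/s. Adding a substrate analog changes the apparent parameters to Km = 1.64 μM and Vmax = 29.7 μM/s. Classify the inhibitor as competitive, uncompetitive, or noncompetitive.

noncompetitive

Vmax decreases (112 → 29.7 μM/s) while Km is unchanged — pure noncompetitive inhibition.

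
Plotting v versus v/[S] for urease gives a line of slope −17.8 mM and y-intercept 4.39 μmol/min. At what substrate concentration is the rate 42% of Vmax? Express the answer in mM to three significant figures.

12.9 mM

The Eadie–Hofstee slope gives Km = 17.8 mM (slope = −Km).
v/Vmax = [S]/(Km+[S]) = 0.42 ⇒ [S] = Km·0.42/(1−0.42) = 17.8 × 0.7241 = 12.9 mM.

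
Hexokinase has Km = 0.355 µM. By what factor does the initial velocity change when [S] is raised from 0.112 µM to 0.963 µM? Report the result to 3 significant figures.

Since Vmax cancels, v₂/v₁ = [S]₂(Km+[S]₁) / [S]₁(Km+[S]₂).
= 0.963×(0.355+0.112) / (0.112×(0.355+0.963)) = 0.4497/0.1476 = 3.05.

3.05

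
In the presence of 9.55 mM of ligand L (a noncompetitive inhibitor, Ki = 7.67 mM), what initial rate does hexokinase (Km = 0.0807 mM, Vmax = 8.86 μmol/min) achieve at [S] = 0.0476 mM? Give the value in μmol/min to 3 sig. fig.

α = 1 + [I]/Ki = 1 + 9.55/7.67 = 2.245.
For a noncompetitive inhibitor, Vmax is reduced to Vmax/α while Km is unchanged: Km,app = 0.0807 mM, Vmax,app = 3.95 μmol/min.
v = Vmax,app·[S]/(Km,app + [S]) = 3.95 × 0.0476/(0.0807 + 0.0476) = 1.46 μmol/min.

1.46 μmol/min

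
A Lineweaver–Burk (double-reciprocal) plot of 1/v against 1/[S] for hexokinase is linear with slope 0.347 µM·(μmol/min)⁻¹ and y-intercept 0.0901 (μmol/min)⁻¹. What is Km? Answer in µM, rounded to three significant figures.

3.85 µM

y-intercept = 1/Vmax ⇒ Vmax = 11.1 μmol/min; slope = Km/Vmax ⇒ Km = slope × Vmax.
Km = 0.347 × 11.1 = 3.85 µM.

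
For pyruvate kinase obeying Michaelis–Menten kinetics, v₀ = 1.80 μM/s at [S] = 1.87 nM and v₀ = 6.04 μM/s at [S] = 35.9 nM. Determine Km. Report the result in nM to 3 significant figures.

In reciprocal form, 1/v = (Km/Vmax)·(1/[S]) + 1/Vmax. The two points give (1/[S], 1/v) = (0.5348, 0.5556) and (0.02786, 0.1656).
Slope = (0.5556 − 0.1656)/(0.5348 − 0.02786) = 0.7694; intercept = 0.5556 − 0.7694×0.5348 = 0.1441.
Vmax = 1/intercept = 6.94 μM/s; Km = slope × Vmax = 0.7694 × 6.94 = 5.34 nM.

5.34 nM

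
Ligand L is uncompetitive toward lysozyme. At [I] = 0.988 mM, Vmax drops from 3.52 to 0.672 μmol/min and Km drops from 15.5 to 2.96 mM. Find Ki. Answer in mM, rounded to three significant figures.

0.233 mM

Uncompetitive: Vmax,app = Vmax/α (and Km,app = Km/α) with α = 1 + [I]/Ki.
α = Vmax/Vmax,app = 3.52/0.672 = 5.238.
Ki = [I]/(α − 1) = 0.988/4.238 = 0.233 mM.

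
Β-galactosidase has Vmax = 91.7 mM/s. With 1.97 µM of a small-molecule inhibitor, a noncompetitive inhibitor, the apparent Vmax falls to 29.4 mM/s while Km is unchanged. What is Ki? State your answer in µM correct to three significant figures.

0.930 µM

Noncompetitive: Vmax,app = Vmax/α with α = 1 + [I]/Ki.
α = Vmax/Vmax,app = 91.7/29.4 = 3.119.
Since α = 1 + [I]/Ki, [I]/Ki = 3.119 − 1 = 2.119 and Ki = 1.97/2.119 = 0.930 µM.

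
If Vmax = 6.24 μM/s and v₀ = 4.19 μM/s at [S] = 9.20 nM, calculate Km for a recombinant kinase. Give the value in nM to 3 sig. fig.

4.50 nM

v/Vmax = 4.19/6.24 = 0.6715 = [S]/(Km+[S]).
So Km + [S] = [S]/0.6715 = 13.70 nM, giving Km = 13.70 − 9.20 = 4.50 nM.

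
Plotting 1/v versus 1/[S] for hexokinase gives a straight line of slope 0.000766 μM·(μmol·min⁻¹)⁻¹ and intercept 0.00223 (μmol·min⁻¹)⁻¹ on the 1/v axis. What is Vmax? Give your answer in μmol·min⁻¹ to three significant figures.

The y-intercept of a Lineweaver–Burk plot equals 1/Vmax, so Vmax = 1/0.00223 = 448 μmol·min⁻¹.

448 μmol·min⁻¹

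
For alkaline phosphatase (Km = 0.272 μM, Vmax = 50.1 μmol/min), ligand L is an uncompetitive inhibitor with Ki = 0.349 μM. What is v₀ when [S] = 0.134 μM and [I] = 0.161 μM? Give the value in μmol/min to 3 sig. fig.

With α = 1 + [I]/Ki = 1 + 0.161/0.349 = 1.461, the uncompetitive rate law is v = (Vmax/α)·[S] / (Km/α + [S]).
v = (50.1/1.461)×0.134 / (0.272/1.461 + 0.134) = 4.594/0.3201 = 14.4 μmol/min.

14.4 μmol/min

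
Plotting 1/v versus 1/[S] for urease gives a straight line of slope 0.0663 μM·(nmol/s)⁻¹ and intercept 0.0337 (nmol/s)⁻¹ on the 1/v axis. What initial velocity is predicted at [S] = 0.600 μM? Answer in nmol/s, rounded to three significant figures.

The y-intercept is 1/Vmax, so Vmax = 1/0.0337 = 29.7 nmol/s.
The slope is Km/Vmax, so Km = 0.0663 × 29.7 = 1.97 μM.
Then v = 29.7 × 0.600/(1.97 + 0.600) = 6.93 nmol/s.

6.93 nmol/s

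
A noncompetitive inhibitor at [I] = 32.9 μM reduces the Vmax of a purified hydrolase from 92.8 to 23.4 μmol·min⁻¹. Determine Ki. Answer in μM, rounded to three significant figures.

Noncompetitive: Vmax,app = Vmax/α with α = 1 + [I]/Ki.
α = Vmax/Vmax,app = 92.8/23.4 = 3.966.
Since α = 1 + [I]/Ki, [I]/Ki = 3.966 − 1 = 2.966 and Ki = 32.9/2.966 = 11.1 μM.

11.1 μM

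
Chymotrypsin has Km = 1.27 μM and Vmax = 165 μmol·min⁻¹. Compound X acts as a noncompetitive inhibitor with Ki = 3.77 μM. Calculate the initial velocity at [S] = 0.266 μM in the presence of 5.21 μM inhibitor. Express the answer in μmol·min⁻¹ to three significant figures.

12.0 μmol·min⁻¹

α = 1 + [I]/Ki = 1 + 5.21/3.77 = 2.382.
For a noncompetitive inhibitor, Vmax is reduced to Vmax/α while Km is unchanged: Km,app = 1.27 μM, Vmax,app = 69.3 μmol·min⁻¹.
v = Vmax,app·[S]/(Km,app + [S]) = 69.3 × 0.266/(1.27 + 0.266) = 12.0 μmol·min⁻¹.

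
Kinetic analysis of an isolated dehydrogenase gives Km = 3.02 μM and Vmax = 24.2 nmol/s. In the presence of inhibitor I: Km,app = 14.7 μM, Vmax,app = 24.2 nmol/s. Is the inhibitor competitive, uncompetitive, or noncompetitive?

Km increases (3.02 → 14.7 μM) while Vmax is unchanged — the hallmark of competitive inhibition.

competitive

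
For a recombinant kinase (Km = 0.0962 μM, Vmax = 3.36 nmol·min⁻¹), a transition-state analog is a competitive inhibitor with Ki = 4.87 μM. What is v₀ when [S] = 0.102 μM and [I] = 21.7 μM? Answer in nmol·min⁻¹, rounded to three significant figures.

With α = 1 + [I]/Ki = 1 + 21.7/4.87 = 5.456, the competitive rate law is v = Vmax[S] / (αKm + [S]).
v = 3.36×0.102 / (5.456×0.0962 + 0.102) = 0.3427/0.6269 = 0.547 nmol·min⁻¹.

0.547 nmol·min⁻¹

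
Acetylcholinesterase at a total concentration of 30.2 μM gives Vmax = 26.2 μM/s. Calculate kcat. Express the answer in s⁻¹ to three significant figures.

0.868 s⁻¹

kcat = Vmax/[E]total = 26.2 μM/s / 30.2 μM = 0.868 s⁻¹.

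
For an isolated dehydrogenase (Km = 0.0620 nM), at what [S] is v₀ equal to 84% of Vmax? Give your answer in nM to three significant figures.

0.325 nM

v/Vmax = [S]/(Km+[S]) = 0.84, so [S] = Km·0.84/(1 − 0.84) = 0.0620 × 5.250.
[S] = 0.325 nM.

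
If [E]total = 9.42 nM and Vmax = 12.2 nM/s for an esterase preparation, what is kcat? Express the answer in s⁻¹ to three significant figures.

kcat = Vmax/[E]total = 12.2 nM/s / 9.42 nM = 1.30 s⁻¹.

1.30 s⁻¹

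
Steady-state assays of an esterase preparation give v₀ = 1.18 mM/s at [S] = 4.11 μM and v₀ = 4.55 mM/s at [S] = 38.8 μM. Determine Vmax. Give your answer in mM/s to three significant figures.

6.88 mM/s

From v = Vmax[S]/(Km+[S]), each point gives Vmax = v(Km+[S])/[S].
Equating: 1.18(Km+4.11)/4.11 = 4.55(Km+38.8)/38.8.
0.2871·Km + 1.18 = 0.1173·Km + 4.55, so (0.2871 − 0.1173)·Km = 4.55 − 1.18.
Km = 3.370/0.1698 = 19.8 μM; then Vmax = 1.18(19.8+4.11)/4.11 = 6.88 mM/s.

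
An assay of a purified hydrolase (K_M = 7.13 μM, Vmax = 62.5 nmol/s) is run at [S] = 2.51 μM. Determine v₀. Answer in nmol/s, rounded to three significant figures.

16.3 nmol/s

[S]/(Km+[S]) = 2.51/9.640 = 0.2604, the fractional saturation.
v = 0.2604 × Vmax = 0.2604 × 62.5 = 16.3 nmol/s.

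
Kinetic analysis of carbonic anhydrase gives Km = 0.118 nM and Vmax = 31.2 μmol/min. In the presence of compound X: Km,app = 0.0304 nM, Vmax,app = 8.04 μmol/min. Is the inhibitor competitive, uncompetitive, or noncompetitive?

Both Km and Vmax decrease by the same factor (~3.88-fold) — characteristic of uncompetitive inhibition.

uncompetitive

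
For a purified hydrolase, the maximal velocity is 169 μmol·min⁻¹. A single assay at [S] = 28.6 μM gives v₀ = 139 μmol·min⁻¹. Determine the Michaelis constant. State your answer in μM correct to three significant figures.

6.17 μM

From v = Vmax[S]/(Km+[S]), Km = [S](Vmax − v)/v.
Km = 28.6 × (169 − 139) / 139 = 858.0/139 = 6.17 μM.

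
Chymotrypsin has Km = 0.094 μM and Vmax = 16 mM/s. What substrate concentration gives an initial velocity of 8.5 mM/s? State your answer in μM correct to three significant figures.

0.107 μM

Rearranging v = Vmax[S]/(Km+[S]) gives [S] = Km·v/(Vmax − v).
[S] = 0.094 × 8.5 / (16 − 8.5) = 0.7990/7.500 = 0.107 μM.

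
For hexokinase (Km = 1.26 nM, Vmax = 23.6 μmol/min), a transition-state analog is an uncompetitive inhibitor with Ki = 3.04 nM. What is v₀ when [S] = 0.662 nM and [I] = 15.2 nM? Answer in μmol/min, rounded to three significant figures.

2.99 μmol/min

α = 1 + [I]/Ki = 1 + 15.2/3.04 = 6.000.
For an uncompetitive inhibitor, both parameters are divided by α, giving Vmax/α and Km/α: Km,app = 0.210 nM, Vmax,app = 3.93 μmol/min.
v = Vmax,app·[S]/(Km,app + [S]) = 3.93 × 0.662/(0.210 + 0.662) = 2.99 μmol/min.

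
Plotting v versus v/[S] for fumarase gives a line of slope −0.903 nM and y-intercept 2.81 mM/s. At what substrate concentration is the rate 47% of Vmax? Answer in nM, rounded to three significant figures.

0.801 nM

The Eadie–Hofstee slope gives Km = 0.903 nM (slope = −Km).
v/Vmax = [S]/(Km+[S]) = 0.47 ⇒ [S] = Km·0.47/(1−0.47) = 0.903 × 0.8868 = 0.801 nM.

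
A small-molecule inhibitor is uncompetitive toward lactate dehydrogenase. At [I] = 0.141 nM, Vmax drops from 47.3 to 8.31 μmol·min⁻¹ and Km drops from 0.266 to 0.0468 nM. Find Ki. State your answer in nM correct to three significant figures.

Uncompetitive: Vmax,app = Vmax/α (and Km,app = Km/α) with α = 1 + [I]/Ki.
α = Vmax/Vmax,app = 47.3/8.31 = 5.692.
Since α = 1 + [I]/Ki, [I]/Ki = 5.692 − 1 = 4.692 and Ki = 0.141/4.692 = 0.0301 nM.

0.0301 nM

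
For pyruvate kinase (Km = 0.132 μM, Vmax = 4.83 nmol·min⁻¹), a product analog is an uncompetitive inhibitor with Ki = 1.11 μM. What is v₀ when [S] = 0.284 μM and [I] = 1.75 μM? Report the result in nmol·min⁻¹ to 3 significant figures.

1.59 nmol·min⁻¹

α = 1 + [I]/Ki = 1 + 1.75/1.11 = 2.577.
For an uncompetitive inhibitor, both parameters are divided by α, giving Vmax/α and Km/α: Km,app = 0.0512 μM, Vmax,app = 1.87 nmol·min⁻¹.
v = Vmax,app·[S]/(Km,app + [S]) = 1.87 × 0.284/(0.0512 + 0.284) = 1.59 nmol·min⁻¹.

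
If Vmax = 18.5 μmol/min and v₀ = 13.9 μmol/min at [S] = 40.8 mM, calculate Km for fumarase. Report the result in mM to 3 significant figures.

From v = Vmax[S]/(Km+[S]), Km = [S](Vmax − v)/v.
Km = 40.8 × (18.5 − 13.9) / 13.9 = 187.7/13.9 = 13.5 mM.

13.5 mM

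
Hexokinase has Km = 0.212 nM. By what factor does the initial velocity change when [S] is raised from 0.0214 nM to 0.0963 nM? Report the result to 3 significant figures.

Since Vmax cancels, v₂/v₁ = [S]₂(Km+[S]₁) / [S]₁(Km+[S]₂).
= 0.0963×(0.212+0.0214) / (0.0214×(0.212+0.0963)) = 0.02248/0.006598 = 3.41.

3.41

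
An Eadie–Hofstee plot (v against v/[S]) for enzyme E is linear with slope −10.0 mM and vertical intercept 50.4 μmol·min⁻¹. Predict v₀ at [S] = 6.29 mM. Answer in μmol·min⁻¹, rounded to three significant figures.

19.5 μmol·min⁻¹

In the Eadie–Hofstee form v = Vmax − Km·(v/[S]), the slope is −Km and the intercept is Vmax, so Km = 10.0 mM and Vmax = 50.4 μmol·min⁻¹.
v = 50.4 × 6.29/(10.0 + 6.29) = 19.5 μmol·min⁻¹.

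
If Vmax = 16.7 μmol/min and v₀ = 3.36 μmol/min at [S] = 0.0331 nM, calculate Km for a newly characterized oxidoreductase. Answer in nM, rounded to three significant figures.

From v = Vmax[S]/(Km+[S]), Km = [S](Vmax − v)/v.
Km = 0.0331 × (16.7 − 3.36) / 3.36 = 0.4416/3.36 = 0.131 nM.

0.131 nM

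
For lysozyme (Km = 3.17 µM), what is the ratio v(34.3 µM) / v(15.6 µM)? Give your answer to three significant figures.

The fractional saturations are [S]/(Km+[S]) = 15.6/18.77 = 0.8311 and 34.3/37.47 = 0.9154.
v₂/v₁ is just their ratio: 0.9154/0.8311 = 1.10.

1.10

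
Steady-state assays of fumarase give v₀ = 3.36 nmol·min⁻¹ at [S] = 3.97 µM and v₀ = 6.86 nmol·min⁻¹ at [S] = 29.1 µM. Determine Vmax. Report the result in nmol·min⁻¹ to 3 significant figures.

8.21 nmol·min⁻¹

From v = Vmax[S]/(Km+[S]), each point gives Vmax = v(Km+[S])/[S].
Equating: 3.36(Km+3.97)/3.97 = 6.86(Km+29.1)/29.1.
0.8463·Km + 3.36 = 0.2357·Km + 6.86, so (0.8463 − 0.2357)·Km = 6.86 − 3.36.
Km = 3.500/0.6106 = 5.73 µM; then Vmax = 3.36(5.73+3.97)/3.97 = 8.21 nmol·min⁻¹.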